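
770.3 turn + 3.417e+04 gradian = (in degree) 1 turn = 6.2831853 rad, so 770.3 turn = 770.3 * 6.2831853 = 4839.9376 rad. 1 gradian = 0.015707963 rad, so 3.417e+04 gradian = 3.417e+04 * 0.015707963 = 536.7411 rad. Sum: 4839.9376 + 536.7411 = 5376.6787 rad. 1 degree = 0.017453293 rad, so 5376.6787 rad = 5376.6787 / 0.017453293 = 308061 degree ≈ 3.081e+05 degree (4 s.f.). Final answer: 3.081e+05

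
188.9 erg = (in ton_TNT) 4.515e-15. Check: 1 erg = 1e-07 J, so 188.9 erg = 188.9 * 1e-07 = 1.889e-05 J. 1 ton_TNT = 4.184e+09 J, so 1.889e-05 J = 1.889e-05 / 4.184e+09 = 4.5148184e-15 ton_TNT ≈ 4.515e-15 ton_TNT (4 s.f.).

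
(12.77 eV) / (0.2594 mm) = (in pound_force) 1 eV = 1.6021766e-19 J, so 12.77 eV = 12.77 * 1.6021766e-19 = 2.0459796e-18 J. 1 mm = 0.001 m, so 0.2594 mm = 0.2594 * 0.001 = 0.0002594 m. Combine: 2.0459796e-18 J / 0.0002594 m = 7.8873537e-15 N. 1 pound_force = 4.4482216 N, so 7.8873537e-15 N = 7.8873537e-15 / 4.4482216 = 1.7731477e-15 pound_force ≈ 1.773e-15 pound_force (4 s.f.). Final answer: 1.773e-15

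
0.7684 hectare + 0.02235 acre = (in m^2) 1 hectare = 10000 m^2, so 0.7684 hectare = 0.7684 * 10000 = 7684 m^2. 1 acre = 4046.8564 m^2, so 0.02235 acre = 0.02235 * 4046.8564 = 90.447241 m^2. Sum: 7684 + 90.447241 = 7774.4472 m^2. Result: 7774.4472 m^2 ≈ 7774 m^2 (4 s.f.). Final answer: 7774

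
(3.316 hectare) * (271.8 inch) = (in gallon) 1 hectare = 10000 m^2, so 3.316 hectare = 3.316 * 10000 = 33160 m^2. 1 inch = 0.0254 m, so 271.8 inch = 271.8 * 0.0254 = 6.90372 m. Combine: 33160 m^2 * 6.90372 m = 228927.36 m^3. 1 gallon = 0.0037854118 m^3, so 228927.36 m^3 = 228927.36 / 0.0037854118 = 60476209 gallon ≈ 6.048e+07 gallon (4 s.f.). Final answer: 6.048e+07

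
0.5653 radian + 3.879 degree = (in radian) 0.633. Check: 0.5653 radian = 0.5653 rad. 1 degree = 0.017453293 rad, so 3.879 degree = 3.879 * 0.017453293 = 0.067701322 rad. Sum: 0.5653 + 0.067701322 = 0.63300132 rad. 0.63300132 rad = 0.63300132 radian ≈ 0.633 radian (4 s.f.).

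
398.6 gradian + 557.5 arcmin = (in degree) 368. Check: 1 gradian = 0.015707963 rad, so 398.6 gradian = 398.6 * 0.015707963 = 6.2611942 rad. 1 arcmin = 0.00029088821 rad, so 557.5 arcmin = 557.5 * 0.00029088821 = 0.16217018 rad. Sum: 6.2611942 + 0.16217018 = 6.4233643 rad. 1 degree = 0.017453293 rad, so 6.4233643 rad = 6.4233643 / 0.017453293 = 368.03167 degree ≈ 368 degree (4 s.f.).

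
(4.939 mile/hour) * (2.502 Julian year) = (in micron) 1 mile/hour = 0.44704 m/s, so 4.939 mile/hour = 4.939 * 0.44704 = 2.2079306 m/s. 1 Julian year = 31557600 s, so 2.502 Julian year = 2.502 * 31557600 = 78957115 s. Combine: 2.2079306 m/s * 78957115 s = 1.7433183e+08 m. 1 micron = 1e-06 m, so 1.7433183e+08 m = 1.7433183e+08 / 1e-06 = 1.7433183e+14 micron ≈ 1.743e+14 micron (4 s.f.). Final answer: 1.743e+14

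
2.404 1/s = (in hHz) 0.02404. Check: 2.404 1/s = 2.404 Hz. 1 hHz = 100 Hz, so 2.404 Hz = 2.404 / 100 = 0.02404 hHz.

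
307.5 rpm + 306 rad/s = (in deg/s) 1.938e+04. Check: 1 rpm = 0.10471976 rad/s, so 307.5 rpm = 307.5 * 0.10471976 = 32.201325 rad/s. 306 rad/s is already in rad/s. Sum: 32.201325 + 306 = 338.20132 rad/s. 1 deg/s = 0.017453293 rad/s, so 338.20132 rad/s = 338.20132 / 0.017453293 = 19377.509 deg/s ≈ 1.938e+04 deg/s (4 s.f.).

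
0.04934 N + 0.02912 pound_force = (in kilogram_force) 0.01824. Check: 0.04934 N is already in N. 1 pound_force = 4.4482216 N, so 0.02912 pound_force = 0.02912 * 4.4482216 = 0.12953221 N. Sum: 0.04934 + 0.12953221 = 0.17887221 N. 1 kilogram_force = 9.80665 N, so 0.17887221 N = 0.17887221 / 9.80665 = 0.01823989 kilogram_force ≈ 0.01824 kilogram_force (4 s.f.).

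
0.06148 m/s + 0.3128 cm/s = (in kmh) 0.2326. Check: 0.06148 m/s is already in m/s. 1 cm/s = 0.01 m/s, so 0.3128 cm/s = 0.3128 * 0.01 = 0.003128 m/s. Sum: 0.06148 + 0.003128 = 0.064608 m/s. 1 kmh = 0.27777778 m/s, so 0.064608 m/s = 0.064608 / 0.27777778 = 0.2325888 kmh ≈ 0.2326 kmh (4 s.f.).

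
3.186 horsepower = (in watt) 1 horsepower = 745.69987 W, so 3.186 horsepower = 3.186 * 745.69987 = 2375.7998 W. 2375.7998 W = 2375.7998 watt ≈ 2376 watt (4 s.f.). Final answer: 2376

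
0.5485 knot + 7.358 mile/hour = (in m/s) 3.571. Check: 1 knot = 0.51444444 m/s, so 0.5485 knot = 0.5485 * 0.51444444 = 0.28217278 m/s. 1 mile/hour = 0.44704 m/s, so 7.358 mile/hour = 7.358 * 0.44704 = 3.2893203 m/s. Sum: 0.28217278 + 3.2893203 = 3.5714931 m/s. Result: 3.5714931 m/s ≈ 3.571 m/s (4 s.f.).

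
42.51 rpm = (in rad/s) 4.452. Check: 1 rpm = 0.10471976 rad/s, so 42.51 rpm = 42.51 * 0.10471976 = 4.4516368 rad/s. Result: 4.4516368 rad/s ≈ 4.452 rad/s (4 s.f.).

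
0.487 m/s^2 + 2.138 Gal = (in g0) 0.487 m/s^2 is already in m/s^2. 1 Gal = 0.01 m/s^2, so 2.138 Gal = 2.138 * 0.01 = 0.02138 m/s^2. Sum: 0.487 + 0.02138 = 0.50838 m/s^2. 1 g0 = 9.80665 m/s^2, so 0.50838 m/s^2 = 0.50838 / 9.80665 = 0.051840333 g0 ≈ 0.05184 g0 (4 s.f.). Final answer: 0.05184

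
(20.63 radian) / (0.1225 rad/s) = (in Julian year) 20.63 radian = 20.63 rad. 0.1225 rad/s is already in rad/s. Combine: 20.63 rad / 0.1225 rad/s = 168.40816 s. 1 Julian year = 31557600 s, so 168.40816 s = 168.40816 / 31557600 = 5.3365327e-06 Julian year ≈ 5.337e-06 Julian year (4 s.f.). Final answer: 5.337e-06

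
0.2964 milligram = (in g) 0.0002964. Check: 1 milligram = 1e-06 kg, so 0.2964 milligram = 0.2964 * 1e-06 = 2.964e-07 kg. 1 g = 0.001 kg, so 2.964e-07 kg = 2.964e-07 / 0.001 = 0.0002964 g.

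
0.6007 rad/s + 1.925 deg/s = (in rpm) 0.6007 rad/s is already in rad/s. 1 deg/s = 0.017453293 rad/s, so 1.925 deg/s = 1.925 * 0.017453293 = 0.033597588 rad/s. Sum: 0.6007 + 0.033597588 = 0.63429759 rad/s. 1 rpm = 0.10471976 rad/s, so 0.63429759 rad/s = 0.63429759 / 0.10471976 = 6.0570958 rpm ≈ 6.057 rpm (4 s.f.). Final answer: 6.057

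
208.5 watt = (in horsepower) 208.5 watt = 208.5 W. 1 horsepower = 745.69987 W, so 208.5 W = 208.5 / 745.69987 = 0.27960311 horsepower ≈ 0.2796 horsepower (4 s.f.). Final answer: 0.2796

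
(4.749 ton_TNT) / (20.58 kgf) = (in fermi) 1 ton_TNT = 4.184e+09 J, so 4.749 ton_TNT = 4.749 * 4.184e+09 = 1.9869816e+10 J. 1 kgf = 9.80665 N, so 20.58 kgf = 20.58 * 9.80665 = 201.82086 N. Combine: 1.9869816e+10 J / 201.82086 N = 98452738 m. 1 fermi = 1e-15 m, so 98452738 m = 98452738 / 1e-15 = 9.8452738e+22 fermi ≈ 9.845e+22 fermi (4 s.f.). Final answer: 9.845e+22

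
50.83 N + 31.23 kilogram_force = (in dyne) 3.571e+07. Check: 50.83 N is already in N. 1 kilogram_force = 9.80665 N, so 31.23 kilogram_force = 31.23 * 9.80665 = 306.26168 N. Sum: 50.83 + 306.26168 = 357.09168 N. 1 dyne = 1e-05 N, so 357.09168 N = 357.09168 / 1e-05 = 35709168 dyne ≈ 3.571e+07 dyne (4 s.f.).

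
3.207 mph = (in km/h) 5.161. Check: 1 mph = 0.44704 m/s, so 3.207 mph = 3.207 * 0.44704 = 1.4336573 m/s. 1 km/h = 0.27777778 m/s, so 1.4336573 m/s = 1.4336573 / 0.27777778 = 5.1611662 km/h ≈ 5.161 km/h (4 s.f.).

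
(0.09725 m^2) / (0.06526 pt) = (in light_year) 4.465e-13. Check: 0.09725 m^2 is already in m^2. 1 pt = 0.00035277778 m, so 0.06526 pt = 0.06526 * 0.00035277778 = 2.3022278e-05 m. Combine: 0.09725 m^2 / 2.3022278e-05 m = 4224.1693 m. 1 light_year = 9.4607305e+15 m, so 4224.1693 m = 4224.1693 / 9.4607305e+15 = 4.4649505e-13 light_year ≈ 4.465e-13 light_year (4 s.f.).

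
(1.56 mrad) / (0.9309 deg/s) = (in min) 0.0016. Check: 1 mrad = 0.001 rad, so 1.56 mrad = 1.56 * 0.001 = 0.00156 rad. 1 deg/s = 0.017453293 rad/s, so 0.9309 deg/s = 0.9309 * 0.017453293 = 0.01624727 rad/s. Combine: 0.00156 rad / 0.01624727 rad/s = 0.096016131 s. 1 min = 60 s, so 0.096016131 s = 0.096016131 / 60 = 0.0016002688 min ≈ 0.0016 min (4 s.f.).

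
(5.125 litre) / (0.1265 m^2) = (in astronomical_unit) 2.708e-13. Check: 1 litre = 0.001 m^3, so 5.125 litre = 5.125 * 0.001 = 0.005125 m^3. 0.1265 m^2 is already in m^2. Combine: 0.005125 m^3 / 0.1265 m^2 = 0.040513834 m. 1 astronomical_unit = 1.4959787e+11 m, so 0.040513834 m = 0.040513834 / 1.4959787e+11 = 2.7081825e-13 astronomical_unit ≈ 2.708e-13 astronomical_unit (4 s.f.).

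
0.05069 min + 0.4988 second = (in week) 5.854e-06. Check: 1 min = 60 s, so 0.05069 min = 0.05069 * 60 = 3.0414 s. 0.4988 second = 0.4988 s. Sum: 3.0414 + 0.4988 = 3.5402 s. 1 week = 604800 s, so 3.5402 s = 3.5402 / 604800 = 5.8535053e-06 week ≈ 5.854e-06 week (4 s.f.).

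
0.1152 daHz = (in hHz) 1 daHz = 10 Hz, so 0.1152 daHz = 0.1152 * 10 = 1.152 Hz. 1 hHz = 100 Hz, so 1.152 Hz = 1.152 / 100 = 0.01152 hHz. Final answer: 0.01152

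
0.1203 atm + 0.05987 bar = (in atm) 0.1794. Check: 1 atm = 101325 Pa, so 0.1203 atm = 0.1203 * 101325 = 12189.398 Pa. 1 bar = 100000 Pa, so 0.05987 bar = 0.05987 * 100000 = 5987 Pa. Sum: 12189.398 + 5987 = 18176.397 Pa. 1 atm = 101325 Pa, so 18176.397 Pa = 18176.397 / 101325 = 0.1793871 atm ≈ 0.1794 atm (4 s.f.).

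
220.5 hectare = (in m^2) 2.205e+06. Check: 1 hectare = 10000 m^2, so 220.5 hectare = 220.5 * 10000 = 2205000 m^2. Result: 2205000 m^2 ≈ 2.205e+06 m^2 (4 s.f.).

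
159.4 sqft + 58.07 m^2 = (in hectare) 1 sqft = 0.09290304 m^2, so 159.4 sqft = 159.4 * 0.09290304 = 14.808745 m^2. 58.07 m^2 is already in m^2. Sum: 14.808745 + 58.07 = 72.878745 m^2. 1 hectare = 10000 m^2, so 72.878745 m^2 = 72.878745 / 10000 = 0.0072878745 hectare ≈ 0.007288 hectare (4 s.f.). Final answer: 0.007288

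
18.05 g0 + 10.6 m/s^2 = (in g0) 1 g0 = 9.80665 m/s^2, so 18.05 g0 = 18.05 * 9.80665 = 177.01003 m/s^2. 10.6 m/s^2 is already in m/s^2. Sum: 177.01003 + 10.6 = 187.61003 m/s^2. 1 g0 = 9.80665 m/s^2, so 187.61003 m/s^2 = 187.61003 / 9.80665 = 19.130899 g0 ≈ 19.13 g0 (4 s.f.). Final answer: 19.13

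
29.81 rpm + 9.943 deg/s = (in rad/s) 3.295. Check: 1 rpm = 0.10471976 rad/s, so 29.81 rpm = 29.81 * 0.10471976 = 3.1216959 rad/s. 1 deg/s = 0.017453293 rad/s, so 9.943 deg/s = 9.943 * 0.017453293 = 0.17353809 rad/s. Sum: 3.1216959 + 0.17353809 = 3.295234 rad/s. Result: 3.295234 rad/s ≈ 3.295 rad/s (4 s.f.).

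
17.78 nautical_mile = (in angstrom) 3.293e+14. Check: 1 nautical_mile = 1852 m, so 17.78 nautical_mile = 17.78 * 1852 = 32928.56 m. 1 angstrom = 1e-10 m, so 32928.56 m = 32928.56 / 1e-10 = 3.292856e+14 angstrom ≈ 3.293e+14 angstrom (4 s.f.).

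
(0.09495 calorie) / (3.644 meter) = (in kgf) 0.01112. Check: 1 calorie = 4.184 J, so 0.09495 calorie = 0.09495 * 4.184 = 0.3972708 J. 3.644 meter = 3.644 m. Combine: 0.3972708 J / 3.644 m = 0.10902053 N. 1 kgf = 9.80665 N, so 0.10902053 N = 0.10902053 / 9.80665 = 0.011117 kgf ≈ 0.01112 kgf (4 s.f.).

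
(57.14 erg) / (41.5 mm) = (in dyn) 13.77. Check: 1 erg = 1e-07 J, so 57.14 erg = 57.14 * 1e-07 = 5.714e-06 J. 1 mm = 0.001 m, so 41.5 mm = 41.5 * 0.001 = 0.0415 m. Combine: 5.714e-06 J / 0.0415 m = 0.00013768675 N. 1 dyn = 1e-05 N, so 0.00013768675 N = 0.00013768675 / 1e-05 = 13.768675 dyn ≈ 13.77 dyn (4 s.f.).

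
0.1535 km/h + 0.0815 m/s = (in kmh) 0.4469. Check: 1 km/h = 0.27777778 m/s, so 0.1535 km/h = 0.1535 * 0.27777778 = 0.042638889 m/s. 0.0815 m/s is already in m/s. Sum: 0.042638889 + 0.0815 = 0.12413889 m/s. 1 kmh = 0.27777778 m/s, so 0.12413889 m/s = 0.12413889 / 0.27777778 = 0.4469 kmh.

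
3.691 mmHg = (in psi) 1 mmHg = 133.32237 Pa, so 3.691 mmHg = 3.691 * 133.32237 = 492.09286 Pa. 1 psi = 6894.7573 Pa, so 492.09286 Pa = 492.09286 / 6894.7573 = 0.071372035 psi ≈ 0.07137 psi (4 s.f.). Final answer: 0.07137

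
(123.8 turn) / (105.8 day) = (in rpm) 0.0008126. Check: 1 turn = 6.2831853 rad, so 123.8 turn = 123.8 * 6.2831853 = 777.85834 rad. 1 day = 86400 s, so 105.8 day = 105.8 * 86400 = 9141120 s. Combine: 777.85834 rad / 9141120 s = 8.5094424e-05 rad/s. 1 rpm = 0.10471976 rad/s, so 8.5094424e-05 rad/s = 8.5094424e-05 / 0.10471976 = 0.00081259189 rpm ≈ 0.0008126 rpm (4 s.f.).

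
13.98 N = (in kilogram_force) 1.426. Check: 1 kilogram_force = 9.80665 N, so 13.98 N = 13.98 / 9.80665 = 1.4255633 kilogram_force ≈ 1.426 kilogram_force (4 s.f.).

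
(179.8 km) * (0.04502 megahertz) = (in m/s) 1 km = 1000 m, so 179.8 km = 179.8 * 1000 = 179800 m. 1 megahertz = 1000000 Hz, so 0.04502 megahertz = 0.04502 * 1000000 = 45020 Hz. Combine: 179800 m * 45020 Hz = 8.094596e+09 m/s. Result: 8.094596e+09 m/s ≈ 8.095e+09 m/s (4 s.f.). Final answer: 8.095e+09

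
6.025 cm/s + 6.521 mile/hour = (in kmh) 1 cm/s = 0.01 m/s, so 6.025 cm/s = 6.025 * 0.01 = 0.06025 m/s. 1 mile/hour = 0.44704 m/s, so 6.521 mile/hour = 6.521 * 0.44704 = 2.9151478 m/s. Sum: 0.06025 + 2.9151478 = 2.9753978 m/s. 1 kmh = 0.27777778 m/s, so 2.9753978 m/s = 2.9753978 / 0.27777778 = 10.711432 kmh ≈ 10.71 kmh (4 s.f.). Final answer: 10.71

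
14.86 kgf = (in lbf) 1 kgf = 9.80665 N, so 14.86 kgf = 14.86 * 9.80665 = 145.72682 N. 1 lbf = 4.4482216 N, so 145.72682 N = 145.72682 / 4.4482216 = 32.760692 lbf ≈ 32.76 lbf (4 s.f.). Final answer: 32.76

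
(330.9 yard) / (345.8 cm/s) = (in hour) 1 yard = 0.9144 m, so 330.9 yard = 330.9 * 0.9144 = 302.57496 m. 1 cm/s = 0.01 m/s, so 345.8 cm/s = 345.8 * 0.01 = 3.458 m/s. Combine: 302.57496 m / 3.458 m/s = 87.499988 s. 1 hour = 3600 s, so 87.499988 s = 87.499988 / 3600 = 0.024305552 hour ≈ 0.02431 hour (4 s.f.). Final answer: 0.02431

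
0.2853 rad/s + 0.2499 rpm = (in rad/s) 0.2853 rad/s is already in rad/s. 1 rpm = 0.10471976 rad/s, so 0.2499 rpm = 0.2499 * 0.10471976 = 0.026169467 rad/s. Sum: 0.2853 + 0.026169467 = 0.31146947 rad/s. Result: 0.31146947 rad/s ≈ 0.3115 rad/s (4 s.f.). Final answer: 0.3115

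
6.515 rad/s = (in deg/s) 1 deg/s = 0.017453293 rad/s, so 6.515 rad/s = 6.515 / 0.017453293 = 373.282 deg/s ≈ 373.3 deg/s (4 s.f.). Final answer: 373.3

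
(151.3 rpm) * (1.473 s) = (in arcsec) 4.814e+06. Check: 1 rpm = 0.10471976 rad/s, so 151.3 rpm = 151.3 * 0.10471976 = 15.844099 rad/s. 1.473 s is already in s. Combine: 15.844099 rad/s * 1.473 s = 23.338358 rad. 1 arcsec = 4.8481368e-06 rad, so 23.338358 rad = 23.338358 / 4.8481368e-06 = 4813881.8 arcsec ≈ 4.814e+06 arcsec (4 s.f.).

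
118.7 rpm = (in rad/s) 1 rpm = 0.10471976 rad/s, so 118.7 rpm = 118.7 * 0.10471976 = 12.430235 rad/s. Result: 12.430235 rad/s ≈ 12.43 rad/s (4 s.f.). Final answer: 12.43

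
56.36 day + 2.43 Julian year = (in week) 1 day = 86400 s, so 56.36 day = 56.36 * 86400 = 4869504 s. 1 Julian year = 31557600 s, so 2.43 Julian year = 2.43 * 31557600 = 76684968 s. Sum: 4869504 + 76684968 = 81554472 s. 1 week = 604800 s, so 81554472 s = 81554472 / 604800 = 134.84536 week ≈ 134.8 week (4 s.f.). Final answer: 134.8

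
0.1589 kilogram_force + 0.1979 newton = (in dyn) 1.756e+05. Check: 1 kilogram_force = 9.80665 N, so 0.1589 kilogram_force = 0.1589 * 9.80665 = 1.5582767 N. 0.1979 newton = 0.1979 N. Sum: 1.5582767 + 0.1979 = 1.7561767 N. 1 dyn = 1e-05 N, so 1.7561767 N = 1.7561767 / 1e-05 = 175617.67 dyn ≈ 1.756e+05 dyn (4 s.f.).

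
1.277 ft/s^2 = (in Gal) 38.92. Check: 1 ft/s^2 = 0.3048 m/s^2, so 1.277 ft/s^2 = 1.277 * 0.3048 = 0.3892296 m/s^2. 1 Gal = 0.01 m/s^2, so 0.3892296 m/s^2 = 0.3892296 / 0.01 = 38.92296 Gal ≈ 38.92 Gal (4 s.f.).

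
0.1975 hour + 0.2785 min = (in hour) 0.2021. Check: 1 hour = 3600 s, so 0.1975 hour = 0.1975 * 3600 = 711 s. 1 min = 60 s, so 0.2785 min = 0.2785 * 60 = 16.71 s. Sum: 711 + 16.71 = 727.71 s. 1 hour = 3600 s, so 727.71 s = 727.71 / 3600 = 0.20214167 hour ≈ 0.2021 hour (4 s.f.).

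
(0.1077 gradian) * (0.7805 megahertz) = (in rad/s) 1320. Check: 1 gradian = 0.015707963 rad, so 0.1077 gradian = 0.1077 * 0.015707963 = 0.0016917476 rad. 1 megahertz = 1000000 Hz, so 0.7805 megahertz = 0.7805 * 1000000 = 780500 Hz. Combine: 0.0016917476 rad * 780500 Hz = 1320.409 rad/s. Result: 1320.409 rad/s ≈ 1320 rad/s (4 s.f.).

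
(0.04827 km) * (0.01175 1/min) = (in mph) 0.02115. Check: 1 km = 1000 m, so 0.04827 km = 0.04827 * 1000 = 48.27 m. 1 1/min = 0.016666667 Hz, so 0.01175 1/min = 0.01175 * 0.016666667 = 0.00019583333 Hz. Combine: 48.27 m * 0.00019583333 Hz = 0.009452875 m/s. 1 mph = 0.44704 m/s, so 0.009452875 m/s = 0.009452875 / 0.44704 = 0.021145479 mph ≈ 0.02115 mph (4 s.f.).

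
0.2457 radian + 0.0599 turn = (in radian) 0.2457 radian = 0.2457 rad. 1 turn = 6.2831853 rad, so 0.0599 turn = 0.0599 * 6.2831853 = 0.3763628 rad. Sum: 0.2457 + 0.3763628 = 0.6220628 rad. 0.6220628 rad = 0.6220628 radian ≈ 0.6221 radian (4 s.f.). Final answer: 0.6221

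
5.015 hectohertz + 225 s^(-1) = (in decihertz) 7265. Check: 1 hectohertz = 100 Hz, so 5.015 hectohertz = 5.015 * 100 = 501.5 Hz. 225 s^(-1) = 225 Hz. Sum: 501.5 + 225 = 726.5 Hz. 1 decihertz = 0.1 Hz, so 726.5 Hz = 726.5 / 0.1 = 7265 decihertz.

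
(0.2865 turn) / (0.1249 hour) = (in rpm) 0.03823. Check: 1 turn = 6.2831853 rad, so 0.2865 turn = 0.2865 * 6.2831853 = 1.8001326 rad. 1 hour = 3600 s, so 0.1249 hour = 0.1249 * 3600 = 449.64 s. Combine: 1.8001326 rad / 449.64 s = 0.0040034974 rad/s. 1 rpm = 0.10471976 rad/s, so 0.0040034974 rad/s = 0.0040034974 / 0.10471976 = 0.038230584 rpm ≈ 0.03823 rpm (4 s.f.).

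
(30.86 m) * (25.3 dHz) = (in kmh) 281.1. Check: 30.86 m is already in m. 1 dHz = 0.1 Hz, so 25.3 dHz = 25.3 * 0.1 = 2.53 Hz. Combine: 30.86 m * 2.53 Hz = 78.0758 m/s. 1 kmh = 0.27777778 m/s, so 78.0758 m/s = 78.0758 / 0.27777778 = 281.07288 kmh ≈ 281.1 kmh (4 s.f.).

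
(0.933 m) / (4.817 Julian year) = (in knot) 0.933 m is already in m. 1 Julian year = 31557600 s, so 4.817 Julian year = 4.817 * 31557600 = 1.5201296e+08 s. Combine: 0.933 m / 1.5201296e+08 s = 6.1376346e-09 m/s. 1 knot = 0.51444444 m/s, so 6.1376346e-09 m/s = 6.1376346e-09 / 0.51444444 = 1.1930607e-08 knot ≈ 1.193e-08 knot (4 s.f.). Final answer: 1.193e-08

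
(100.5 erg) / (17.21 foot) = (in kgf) 1.954e-07. Check: 1 erg = 1e-07 J, so 100.5 erg = 100.5 * 1e-07 = 1.005e-05 J. 1 foot = 0.3048 m, so 17.21 foot = 17.21 * 0.3048 = 5.245608 m. Combine: 1.005e-05 J / 5.245608 m = 1.9158885e-06 N. 1 kgf = 9.80665 N, so 1.9158885e-06 N = 1.9158885e-06 / 9.80665 = 1.9536626e-07 kgf ≈ 1.954e-07 kgf (4 s.f.).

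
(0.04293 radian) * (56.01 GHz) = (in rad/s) 2.405e+09. Check: 0.04293 radian = 0.04293 rad. 1 GHz = 1e+09 Hz, so 56.01 GHz = 56.01 * 1e+09 = 5.601e+10 Hz. Combine: 0.04293 rad * 5.601e+10 Hz = 2.4045093e+09 rad/s. Result: 2.4045093e+09 rad/s ≈ 2.405e+09 rad/s (4 s.f.).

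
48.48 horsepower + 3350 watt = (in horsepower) 1 horsepower = 745.69987 W, so 48.48 horsepower = 48.48 * 745.69987 = 36151.53 W. 3350 watt = 3350 W. Sum: 36151.53 + 3350 = 39501.53 W. 1 horsepower = 745.69987 W, so 39501.53 W = 39501.53 / 745.69987 = 52.972424 horsepower ≈ 52.97 horsepower (4 s.f.). Final answer: 52.97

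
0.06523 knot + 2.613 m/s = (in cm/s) 1 knot = 0.51444444 m/s, so 0.06523 knot = 0.06523 * 0.51444444 = 0.033557211 m/s. 2.613 m/s is already in m/s. Sum: 0.033557211 + 2.613 = 2.6465572 m/s. 1 cm/s = 0.01 m/s, so 2.6465572 m/s = 2.6465572 / 0.01 = 264.65572 cm/s ≈ 264.7 cm/s (4 s.f.). Final answer: 264.7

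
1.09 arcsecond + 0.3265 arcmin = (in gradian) 1 arcsecond = 4.8481368e-06 rad, so 1.09 arcsecond = 1.09 * 4.8481368e-06 = 5.2844691e-06 rad. 1 arcmin = 0.00029088821 rad, so 0.3265 arcmin = 0.3265 * 0.00029088821 = 9.4975e-05 rad. Sum: 5.2844691e-06 + 9.4975e-05 = 0.00010025947 rad. 1 gradian = 0.015707963 rad, so 0.00010025947 rad = 0.00010025947 / 0.015707963 = 0.006382716 gradian ≈ 0.006383 gradian (4 s.f.). Final answer: 0.006383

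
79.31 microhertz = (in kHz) 7.931e-08. Check: 1 microhertz = 1e-06 Hz, so 79.31 microhertz = 79.31 * 1e-06 = 7.931e-05 Hz. 1 kHz = 1000 Hz, so 7.931e-05 Hz = 7.931e-05 / 1000 = 7.931e-08 kHz.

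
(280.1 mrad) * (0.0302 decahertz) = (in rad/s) 0.08459. Check: 1 mrad = 0.001 rad, so 280.1 mrad = 280.1 * 0.001 = 0.2801 rad. 1 decahertz = 10 Hz, so 0.0302 decahertz = 0.0302 * 10 = 0.302 Hz. Combine: 0.2801 rad * 0.302 Hz = 0.0845902 rad/s. Result: 0.0845902 rad/s ≈ 0.08459 rad/s (4 s.f.).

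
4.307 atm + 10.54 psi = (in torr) 3818. Check: 1 atm = 101325 Pa, so 4.307 atm = 4.307 * 101325 = 436406.78 Pa. 1 psi = 6894.7573 Pa, so 10.54 psi = 10.54 * 6894.7573 = 72670.742 Pa. Sum: 436406.78 + 72670.742 = 509077.52 Pa. 1 torr = 133.32237 Pa, so 509077.52 Pa = 509077.52 / 133.32237 = 3818.3954 torr ≈ 3818 torr (4 s.f.).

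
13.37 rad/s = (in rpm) 127.7. Check: 1 rpm = 0.10471976 rad/s, so 13.37 rad/s = 13.37 / 0.10471976 = 127.6741 rpm ≈ 127.7 rpm (4 s.f.).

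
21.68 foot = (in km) 0.006608. Check: 1 foot = 0.3048 m, so 21.68 foot = 21.68 * 0.3048 = 6.608064 m. 1 km = 1000 m, so 6.608064 m = 6.608064 / 1000 = 0.006608064 km ≈ 0.006608 km (4 s.f.).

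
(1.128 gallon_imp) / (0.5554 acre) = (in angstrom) 2.282e+04. Check: 1 gallon_imp = 0.00454609 m^3, so 1.128 gallon_imp = 1.128 * 0.00454609 = 0.0051279895 m^3. 1 acre = 4046.8564 m^2, so 0.5554 acre = 0.5554 * 4046.8564 = 2247.6241 m^2. Combine: 0.0051279895 m^3 / 2247.6241 m^2 = 2.2815157e-06 m. 1 angstrom = 1e-10 m, so 2.2815157e-06 m = 2.2815157e-06 / 1e-10 = 22815.157 angstrom ≈ 2.282e+04 angstrom (4 s.f.).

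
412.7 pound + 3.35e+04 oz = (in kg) 1 pound = 0.45359237 kg, so 412.7 pound = 412.7 * 0.45359237 = 187.19757 kg. 1 oz = 0.028349523 kg, so 3.35e+04 oz = 3.35e+04 * 0.028349523 = 949.70902 kg. Sum: 187.19757 + 949.70902 = 1136.9066 kg. Result: 1136.9066 kg ≈ 1137 kg (4 s.f.). Final answer: 1137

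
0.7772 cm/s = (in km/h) 1 cm/s = 0.01 m/s, so 0.7772 cm/s = 0.7772 * 0.01 = 0.007772 m/s. 1 km/h = 0.27777778 m/s, so 0.007772 m/s = 0.007772 / 0.27777778 = 0.0279792 km/h ≈ 0.02798 km/h (4 s.f.). Final answer: 0.02798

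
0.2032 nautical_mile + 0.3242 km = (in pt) 1 nautical_mile = 1852 m, so 0.2032 nautical_mile = 0.2032 * 1852 = 376.3264 m. 1 km = 1000 m, so 0.3242 km = 0.3242 * 1000 = 324.2 m. Sum: 376.3264 + 324.2 = 700.5264 m. 1 pt = 0.00035277778 m, so 700.5264 m = 700.5264 / 0.00035277778 = 1985744.1 pt ≈ 1.986e+06 pt (4 s.f.). Final answer: 1.986e+06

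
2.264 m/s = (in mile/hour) 5.064. Check: 1 mile/hour = 0.44704 m/s, so 2.264 m/s = 2.264 / 0.44704 = 5.0644238 mile/hour ≈ 5.064 mile/hour (4 s.f.).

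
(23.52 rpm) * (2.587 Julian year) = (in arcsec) 4.148e+13. Check: 1 rpm = 0.10471976 rad/s, so 23.52 rpm = 23.52 * 0.10471976 = 2.4630086 rad/s. 1 Julian year = 31557600 s, so 2.587 Julian year = 2.587 * 31557600 = 81639511 s. Combine: 2.4630086 rad/s * 81639511 s = 2.0107882e+08 rad. 1 arcsec = 4.8481368e-06 rad, so 2.0107882e+08 rad = 2.0107882e+08 / 4.8481368e-06 = 4.1475484e+13 arcsec ≈ 4.148e+13 arcsec (4 s.f.).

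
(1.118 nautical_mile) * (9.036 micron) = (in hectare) 1.871e-06. Check: 1 nautical_mile = 1852 m, so 1.118 nautical_mile = 1.118 * 1852 = 2070.536 m. 1 micron = 1e-06 m, so 9.036 micron = 9.036 * 1e-06 = 9.036e-06 m. Combine: 2070.536 m * 9.036e-06 m = 0.018709363 m^2. 1 hectare = 10000 m^2, so 0.018709363 m^2 = 0.018709363 / 10000 = 1.8709363e-06 hectare ≈ 1.871e-06 hectare (4 s.f.).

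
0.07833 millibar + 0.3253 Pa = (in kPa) 0.008158. Check: 1 millibar = 100 Pa, so 0.07833 millibar = 0.07833 * 100 = 7.833 Pa. 0.3253 Pa is already in Pa. Sum: 7.833 + 0.3253 = 8.1583 Pa. 1 kPa = 1000 Pa, so 8.1583 Pa = 8.1583 / 1000 = 0.0081583 kPa ≈ 0.008158 kPa (4 s.f.).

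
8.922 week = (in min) 8.993e+04. Check: 1 week = 604800 s, so 8.922 week = 8.922 * 604800 = 5396025.6 s. 1 min = 60 s, so 5396025.6 s = 5396025.6 / 60 = 89933.76 min ≈ 8.993e+04 min (4 s.f.).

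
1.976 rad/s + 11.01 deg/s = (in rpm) 1.976 rad/s is already in rad/s. 1 deg/s = 0.017453293 rad/s, so 11.01 deg/s = 11.01 * 0.017453293 = 0.19216075 rad/s. Sum: 1.976 + 0.19216075 = 2.1681608 rad/s. 1 rpm = 0.10471976 rad/s, so 2.1681608 rad/s = 2.1681608 / 0.10471976 = 20.70441 rpm ≈ 20.7 rpm (4 s.f.). Final answer: 20.7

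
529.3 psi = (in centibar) 1 psi = 6894.7573 Pa, so 529.3 psi = 529.3 * 6894.7573 = 3649395 Pa. 1 centibar = 1000 Pa, so 3649395 Pa = 3649395 / 1000 = 3649.395 centibar ≈ 3649 centibar (4 s.f.). Final answer: 3649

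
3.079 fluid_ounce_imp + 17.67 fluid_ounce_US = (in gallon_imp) 1 fluid_ounce_imp = 2.8413063e-05 m^3, so 3.079 fluid_ounce_imp = 3.079 * 2.8413063e-05 = 8.7483819e-05 m^3. 1 fluid_ounce_US = 2.957353e-05 m^3, so 17.67 fluid_ounce_US = 17.67 * 2.957353e-05 = 0.00052256427 m^3. Sum: 8.7483819e-05 + 0.00052256427 = 0.00061004809 m^3. 1 gallon_imp = 0.00454609 m^3, so 0.00061004809 m^3 = 0.00061004809 / 0.00454609 = 0.13419182 gallon_imp ≈ 0.1342 gallon_imp (4 s.f.). Final answer: 0.1342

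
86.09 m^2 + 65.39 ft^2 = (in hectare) 0.009216. Check: 86.09 m^2 is already in m^2. 1 ft^2 = 0.09290304 m^2, so 65.39 ft^2 = 65.39 * 0.09290304 = 6.0749298 m^2. Sum: 86.09 + 6.0749298 = 92.16493 m^2. 1 hectare = 10000 m^2, so 92.16493 m^2 = 92.16493 / 10000 = 0.009216493 hectare ≈ 0.009216 hectare (4 s.f.).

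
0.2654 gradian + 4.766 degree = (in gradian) 1 gradian = 0.015707963 rad, so 0.2654 gradian = 0.2654 * 0.015707963 = 0.0041688935 rad. 1 degree = 0.017453293 rad, so 4.766 degree = 4.766 * 0.017453293 = 0.083182392 rad. Sum: 0.0041688935 + 0.083182392 = 0.087351286 rad. 1 gradian = 0.015707963 rad, so 0.087351286 rad = 0.087351286 / 0.015707963 = 5.5609556 gradian ≈ 5.561 gradian (4 s.f.). Final answer: 5.561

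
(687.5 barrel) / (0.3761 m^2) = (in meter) 1 barrel = 0.15898729 m^3, so 687.5 barrel = 687.5 * 0.15898729 = 109.30377 m^3. 0.3761 m^2 is already in m^2. Combine: 109.30377 m^3 / 0.3761 m^2 = 290.62421 m. 290.62421 m = 290.62421 meter ≈ 290.6 meter (4 s.f.). Final answer: 290.6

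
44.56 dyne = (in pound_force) 0.0001002. Check: 1 dyne = 1e-05 N, so 44.56 dyne = 44.56 * 1e-05 = 0.0004456 N. 1 pound_force = 4.4482216 N, so 0.0004456 N = 0.0004456 / 4.4482216 = 0.00010017487 pound_force ≈ 0.0001002 pound_force (4 s.f.).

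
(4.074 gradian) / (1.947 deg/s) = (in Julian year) 1 gradian = 0.015707963 rad, so 4.074 gradian = 4.074 * 0.015707963 = 0.063994242 rad. 1 deg/s = 0.017453293 rad/s, so 1.947 deg/s = 1.947 * 0.017453293 = 0.033981561 rad/s. Combine: 0.063994242 rad / 0.033981561 rad/s = 1.8832049 s. 1 Julian year = 31557600 s, so 1.8832049 s = 1.8832049 / 31557600 = 5.9675163e-08 Julian year ≈ 5.968e-08 Julian year (4 s.f.). Final answer: 5.968e-08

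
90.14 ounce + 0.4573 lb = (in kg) 2.763. Check: 1 ounce = 0.028349523 kg, so 90.14 ounce = 90.14 * 0.028349523 = 2.555426 kg. 1 lb = 0.45359237 kg, so 0.4573 lb = 0.4573 * 0.45359237 = 0.20742779 kg. Sum: 2.555426 + 0.20742779 = 2.7628538 kg. Result: 2.7628538 kg ≈ 2.763 kg (4 s.f.).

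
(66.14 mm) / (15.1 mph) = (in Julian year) 3.105e-10. Check: 1 mm = 0.001 m, so 66.14 mm = 66.14 * 0.001 = 0.06614 m. 1 mph = 0.44704 m/s, so 15.1 mph = 15.1 * 0.44704 = 6.750304 m/s. Combine: 0.06614 m / 6.750304 m/s = 0.0097980772 s. 1 Julian year = 31557600 s, so 0.0097980772 s = 0.0097980772 / 31557600 = 3.1048233e-10 Julian year ≈ 3.105e-10 Julian year (4 s.f.).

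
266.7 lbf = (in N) 1186. Check: 1 lbf = 4.4482216 N, so 266.7 lbf = 266.7 * 4.4482216 = 1186.3407 N. Result: 1186.3407 N ≈ 1186 N (4 s.f.).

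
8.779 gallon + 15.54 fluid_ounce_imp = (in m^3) 1 gallon = 0.0037854118 m^3, so 8.779 gallon = 8.779 * 0.0037854118 = 0.03323213 m^3. 1 fluid_ounce_imp = 2.8413063e-05 m^3, so 15.54 fluid_ounce_imp = 15.54 * 2.8413063e-05 = 0.00044153899 m^3. Sum: 0.03323213 + 0.00044153899 = 0.033673669 m^3. Result: 0.033673669 m^3 ≈ 0.03367 m^3 (4 s.f.). Final answer: 0.03367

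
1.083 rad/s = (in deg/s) 1 deg/s = 0.017453293 rad/s, so 1.083 rad/s = 1.083 / 0.017453293 = 62.051329 deg/s ≈ 62.05 deg/s (4 s.f.). Final answer: 62.05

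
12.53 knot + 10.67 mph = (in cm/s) 1 knot = 0.51444444 m/s, so 12.53 knot = 12.53 * 0.51444444 = 6.4459889 m/s. 1 mph = 0.44704 m/s, so 10.67 mph = 10.67 * 0.44704 = 4.7699168 m/s. Sum: 6.4459889 + 4.7699168 = 11.215906 m/s. 1 cm/s = 0.01 m/s, so 11.215906 m/s = 11.215906 / 0.01 = 1121.5906 cm/s ≈ 1122 cm/s (4 s.f.). Final answer: 1122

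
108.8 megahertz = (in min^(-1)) 1 megahertz = 1000000 Hz, so 108.8 megahertz = 108.8 * 1000000 = 1.088e+08 Hz. 1 min^(-1) = 0.016666667 Hz, so 1.088e+08 Hz = 1.088e+08 / 0.016666667 = 6.528e+09 min^(-1). Final answer: 6.528e+09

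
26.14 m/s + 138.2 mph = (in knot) 170.9. Check: 26.14 m/s is already in m/s. 1 mph = 0.44704 m/s, so 138.2 mph = 138.2 * 0.44704 = 61.780928 m/s. Sum: 26.14 + 61.780928 = 87.920928 m/s. 1 knot = 0.51444444 m/s, so 87.920928 m/s = 87.920928 / 0.51444444 = 170.90461 knot ≈ 170.9 knot (4 s.f.).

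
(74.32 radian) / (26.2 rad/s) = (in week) 4.69e-06. Check: 74.32 radian = 74.32 rad. 26.2 rad/s is already in rad/s. Combine: 74.32 rad / 26.2 rad/s = 2.8366412 s. 1 week = 604800 s, so 2.8366412 s = 2.8366412 / 604800 = 4.6902137e-06 week ≈ 4.69e-06 week (4 s.f.).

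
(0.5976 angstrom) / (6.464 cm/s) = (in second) 9.245e-10. Check: 1 angstrom = 1e-10 m, so 0.5976 angstrom = 0.5976 * 1e-10 = 5.976e-11 m. 1 cm/s = 0.01 m/s, so 6.464 cm/s = 6.464 * 0.01 = 0.06464 m/s. Combine: 5.976e-11 m / 0.06464 m/s = 9.2450495e-10 s. 9.2450495e-10 s = 9.2450495e-10 second ≈ 9.245e-10 second (4 s.f.).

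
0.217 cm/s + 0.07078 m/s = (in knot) 0.1418. Check: 1 cm/s = 0.01 m/s, so 0.217 cm/s = 0.217 * 0.01 = 0.00217 m/s. 0.07078 m/s is already in m/s. Sum: 0.00217 + 0.07078 = 0.07295 m/s. 1 knot = 0.51444444 m/s, so 0.07295 m/s = 0.07295 / 0.51444444 = 0.14180346 knot ≈ 0.1418 knot (4 s.f.).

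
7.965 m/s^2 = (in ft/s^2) 26.13. Check: 1 ft/s^2 = 0.3048 m/s^2, so 7.965 m/s^2 = 7.965 / 0.3048 = 26.13189 ft/s^2 ≈ 26.13 ft/s^2 (4 s.f.).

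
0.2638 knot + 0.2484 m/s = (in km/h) 1 knot = 0.51444444 m/s, so 0.2638 knot = 0.2638 * 0.51444444 = 0.13571044 m/s. 0.2484 m/s is already in m/s. Sum: 0.13571044 + 0.2484 = 0.38411044 m/s. 1 km/h = 0.27777778 m/s, so 0.38411044 m/s = 0.38411044 / 0.27777778 = 1.3827976 km/h ≈ 1.383 km/h (4 s.f.). Final answer: 1.383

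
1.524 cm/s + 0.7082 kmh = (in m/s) 1 cm/s = 0.01 m/s, so 1.524 cm/s = 1.524 * 0.01 = 0.01524 m/s. 1 kmh = 0.27777778 m/s, so 0.7082 kmh = 0.7082 * 0.27777778 = 0.19672222 m/s. Sum: 0.01524 + 0.19672222 = 0.21196222 m/s. Result: 0.21196222 m/s ≈ 0.212 m/s (4 s.f.). Final answer: 0.212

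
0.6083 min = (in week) 1 min = 60 s, so 0.6083 min = 0.6083 * 60 = 36.498 s. 1 week = 604800 s, so 36.498 s = 36.498 / 604800 = 6.0347222e-05 week ≈ 6.035e-05 week (4 s.f.). Final answer: 6.035e-05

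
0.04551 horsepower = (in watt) 33.94. Check: 1 horsepower = 745.69987 W, so 0.04551 horsepower = 0.04551 * 745.69987 = 33.936801 W. 33.936801 W = 33.936801 watt ≈ 33.94 watt (4 s.f.).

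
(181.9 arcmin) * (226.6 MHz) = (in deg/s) 1 arcmin = 0.00029088821 rad, so 181.9 arcmin = 181.9 * 0.00029088821 = 0.052912565 rad. 1 MHz = 1000000 Hz, so 226.6 MHz = 226.6 * 1000000 = 2.266e+08 Hz. Combine: 0.052912565 rad * 2.266e+08 Hz = 11989987 rad/s. 1 deg/s = 0.017453293 rad/s, so 11989987 rad/s = 11989987 / 0.017453293 = 6.8697567e+08 deg/s ≈ 6.87e+08 deg/s (4 s.f.). Final answer: 6.87e+08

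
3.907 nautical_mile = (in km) 7.236. Check: 1 nautical_mile = 1852 m, so 3.907 nautical_mile = 3.907 * 1852 = 7235.764 m. 1 km = 1000 m, so 7235.764 m = 7235.764 / 1000 = 7.235764 km ≈ 7.236 km (4 s.f.).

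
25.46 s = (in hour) 0.007072. Check: 1 hour = 3600 s, so 25.46 s = 25.46 / 3600 = 0.0070722222 hour ≈ 0.007072 hour (4 s.f.).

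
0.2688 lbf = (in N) 1 lbf = 4.4482216 N, so 0.2688 lbf = 0.2688 * 4.4482216 = 1.195682 N. Result: 1.195682 N ≈ 1.196 N (4 s.f.). Final answer: 1.196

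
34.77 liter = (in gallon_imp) 7.648. Check: 1 liter = 0.001 m^3, so 34.77 liter = 34.77 * 0.001 = 0.03477 m^3. 1 gallon_imp = 0.00454609 m^3, so 0.03477 m^3 = 0.03477 / 0.00454609 = 7.6483308 gallon_imp ≈ 7.648 gallon_imp (4 s.f.).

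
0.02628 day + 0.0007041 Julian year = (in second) 2.449e+04. Check: 1 day = 86400 s, so 0.02628 day = 0.02628 * 86400 = 2270.592 s. 1 Julian year = 31557600 s, so 0.0007041 Julian year = 0.0007041 * 31557600 = 22219.706 s. Sum: 2270.592 + 22219.706 = 24490.298 s. 24490.298 s = 24490.298 second ≈ 2.449e+04 second (4 s.f.).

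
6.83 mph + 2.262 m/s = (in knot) 10.33. Check: 1 mph = 0.44704 m/s, so 6.83 mph = 6.83 * 0.44704 = 3.0532832 m/s. 2.262 m/s is already in m/s. Sum: 3.0532832 + 2.262 = 5.3152832 m/s. 1 knot = 0.51444444 m/s, so 5.3152832 m/s = 5.3152832 / 0.51444444 = 10.332084 knot ≈ 10.33 knot (4 s.f.).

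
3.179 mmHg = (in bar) 0.004238. Check: 1 mmHg = 133.32237 Pa, so 3.179 mmHg = 3.179 * 133.32237 = 423.83181 Pa. 1 bar = 100000 Pa, so 423.83181 Pa = 423.83181 / 100000 = 0.0042383181 bar ≈ 0.004238 bar (4 s.f.).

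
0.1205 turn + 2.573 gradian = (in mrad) 1 turn = 6.2831853 rad, so 0.1205 turn = 0.1205 * 6.2831853 = 0.75712383 rad. 1 gradian = 0.015707963 rad, so 2.573 gradian = 2.573 * 0.015707963 = 0.040416589 rad. Sum: 0.75712383 + 0.040416589 = 0.79754042 rad. 1 mrad = 0.001 rad, so 0.79754042 rad = 0.79754042 / 0.001 = 797.54042 mrad ≈ 797.5 mrad (4 s.f.). Final answer: 797.5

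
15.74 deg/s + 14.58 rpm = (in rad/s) 1.802. Check: 1 deg/s = 0.017453293 rad/s, so 15.74 deg/s = 15.74 * 0.017453293 = 0.27471482 rad/s. 1 rpm = 0.10471976 rad/s, so 14.58 rpm = 14.58 * 0.10471976 = 1.526814 rad/s. Sum: 0.27471482 + 1.526814 = 1.8015289 rad/s. Result: 1.8015289 rad/s ≈ 1.802 rad/s (4 s.f.).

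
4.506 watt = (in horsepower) 0.006043. Check: 4.506 watt = 4.506 W. 1 horsepower = 745.69987 W, so 4.506 W = 4.506 / 745.69987 = 0.0060426455 horsepower ≈ 0.006043 horsepower (4 s.f.).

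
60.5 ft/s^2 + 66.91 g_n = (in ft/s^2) 1 ft/s^2 = 0.3048 m/s^2, so 60.5 ft/s^2 = 60.5 * 0.3048 = 18.4404 m/s^2. 1 g_n = 9.80665 m/s^2, so 66.91 g_n = 66.91 * 9.80665 = 656.16295 m/s^2. Sum: 18.4404 + 656.16295 = 674.60335 m/s^2. 1 ft/s^2 = 0.3048 m/s^2, so 674.60335 m/s^2 = 674.60335 / 0.3048 = 2213.2656 ft/s^2 ≈ 2213 ft/s^2 (4 s.f.). Final answer: 2213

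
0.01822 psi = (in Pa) 1 psi = 6894.7573 Pa, so 0.01822 psi = 0.01822 * 6894.7573 = 125.62248 Pa. Result: 125.62248 Pa ≈ 125.6 Pa (4 s.f.). Final answer: 125.6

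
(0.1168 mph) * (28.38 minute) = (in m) 1 mph = 0.44704 m/s, so 0.1168 mph = 0.1168 * 0.44704 = 0.052214272 m/s. 1 minute = 60 s, so 28.38 minute = 28.38 * 60 = 1702.8 s. Combine: 0.052214272 m/s * 1702.8 s = 88.910462 m. Result: 88.910462 m ≈ 88.91 m (4 s.f.). Final answer: 88.91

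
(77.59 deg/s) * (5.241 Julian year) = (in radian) 2.24e+08. Check: 1 deg/s = 0.017453293 rad/s, so 77.59 deg/s = 77.59 * 0.017453293 = 1.354201 rad/s. 1 Julian year = 31557600 s, so 5.241 Julian year = 5.241 * 31557600 = 1.6539338e+08 s. Combine: 1.354201 rad/s * 1.6539338e+08 s = 2.2397588e+08 rad. 2.2397588e+08 rad = 2.2397588e+08 radian ≈ 2.24e+08 radian (4 s.f.).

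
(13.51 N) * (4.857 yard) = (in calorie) 14.34. Check: 13.51 N is already in N. 1 yard = 0.9144 m, so 4.857 yard = 4.857 * 0.9144 = 4.4412408 m. Combine: 13.51 N * 4.4412408 m = 60.001163 J. 1 calorie = 4.184 J, so 60.001163 J = 60.001163 / 4.184 = 14.340622 calorie ≈ 14.34 calorie (4 s.f.).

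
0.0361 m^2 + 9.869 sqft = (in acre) 0.0002355. Check: 0.0361 m^2 is already in m^2. 1 sqft = 0.09290304 m^2, so 9.869 sqft = 9.869 * 0.09290304 = 0.9168601 m^2. Sum: 0.0361 + 0.9168601 = 0.9529601 m^2. 1 acre = 4046.8564 m^2, so 0.9529601 m^2 = 0.9529601 / 4046.8564 = 0.00023548157 acre ≈ 0.0002355 acre (4 s.f.).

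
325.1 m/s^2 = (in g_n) 33.15. Check: 1 g_n = 9.80665 m/s^2, so 325.1 m/s^2 = 325.1 / 9.80665 = 33.150974 g_n ≈ 33.15 g_n (4 s.f.).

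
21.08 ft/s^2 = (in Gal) 1 ft/s^2 = 0.3048 m/s^2, so 21.08 ft/s^2 = 21.08 * 0.3048 = 6.425184 m/s^2. 1 Gal = 0.01 m/s^2, so 6.425184 m/s^2 = 6.425184 / 0.01 = 642.5184 Gal ≈ 642.5 Gal (4 s.f.). Final answer: 642.5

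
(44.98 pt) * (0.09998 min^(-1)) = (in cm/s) 1 pt = 0.00035277778 m, so 44.98 pt = 44.98 * 0.00035277778 = 0.015867944 m. 1 min^(-1) = 0.016666667 Hz, so 0.09998 min^(-1) = 0.09998 * 0.016666667 = 0.0016663333 Hz. Combine: 0.015867944 m * 0.0016663333 Hz = 2.6441285e-05 m/s. 1 cm/s = 0.01 m/s, so 2.6441285e-05 m/s = 2.6441285e-05 / 0.01 = 0.0026441285 cm/s ≈ 0.002644 cm/s (4 s.f.). Final answer: 0.002644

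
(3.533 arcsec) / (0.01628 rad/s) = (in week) 1.74e-09. Check: 1 arcsec = 4.8481368e-06 rad, so 3.533 arcsec = 3.533 * 4.8481368e-06 = 1.7128467e-05 rad. 0.01628 rad/s is already in rad/s. Combine: 1.7128467e-05 rad / 0.01628 rad/s = 0.0010521172 s. 1 week = 604800 s, so 0.0010521172 s = 0.0010521172 / 604800 = 1.7396117e-09 week ≈ 1.74e-09 week (4 s.f.).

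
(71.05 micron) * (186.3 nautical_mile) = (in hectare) 1 micron = 1e-06 m, so 71.05 micron = 71.05 * 1e-06 = 7.105e-05 m. 1 nautical_mile = 1852 m, so 186.3 nautical_mile = 186.3 * 1852 = 345027.6 m. Combine: 7.105e-05 m * 345027.6 m = 24.514211 m^2. 1 hectare = 10000 m^2, so 24.514211 m^2 = 24.514211 / 10000 = 0.0024514211 hectare ≈ 0.002451 hectare (4 s.f.). Final answer: 0.002451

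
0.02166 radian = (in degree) 1.241. Check: 0.02166 radian = 0.02166 rad. 1 degree = 0.017453293 rad, so 0.02166 rad = 0.02166 / 0.017453293 = 1.2410266 degree ≈ 1.241 degree (4 s.f.).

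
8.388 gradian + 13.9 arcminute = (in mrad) 135.8. Check: 1 gradian = 0.015707963 rad, so 8.388 gradian = 8.388 * 0.015707963 = 0.1317584 rad. 1 arcminute = 0.00029088821 rad, so 13.9 arcminute = 13.9 * 0.00029088821 = 0.0040433461 rad. Sum: 0.1317584 + 0.0040433461 = 0.13580174 rad. 1 mrad = 0.001 rad, so 0.13580174 rad = 0.13580174 / 0.001 = 135.80174 mrad ≈ 135.8 mrad (4 s.f.).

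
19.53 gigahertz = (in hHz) 1 gigahertz = 1e+09 Hz, so 19.53 gigahertz = 19.53 * 1e+09 = 1.953e+10 Hz. 1 hHz = 100 Hz, so 1.953e+10 Hz = 1.953e+10 / 100 = 1.953e+08 hHz. Final answer: 1.953e+08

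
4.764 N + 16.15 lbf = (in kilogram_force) 4.764 N is already in N. 1 lbf = 4.4482216 N, so 16.15 lbf = 16.15 * 4.4482216 = 71.838779 N. Sum: 4.764 + 71.838779 = 76.602779 N. 1 kilogram_force = 9.80665 N, so 76.602779 N = 76.602779 / 9.80665 = 7.8113096 kilogram_force ≈ 7.811 kilogram_force (4 s.f.). Final answer: 7.811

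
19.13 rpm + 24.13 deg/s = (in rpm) 23.15. Check: 1 rpm = 0.10471976 rad/s, so 19.13 rpm = 19.13 * 0.10471976 = 2.0032889 rad/s. 1 deg/s = 0.017453293 rad/s, so 24.13 deg/s = 24.13 * 0.017453293 = 0.42114795 rad/s. Sum: 2.0032889 + 0.42114795 = 2.4244369 rad/s. 1 rpm = 0.10471976 rad/s, so 2.4244369 rad/s = 2.4244369 / 0.10471976 = 23.151667 rpm ≈ 23.15 rpm (4 s.f.).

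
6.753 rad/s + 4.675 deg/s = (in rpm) 65.27. Check: 6.753 rad/s is already in rad/s. 1 deg/s = 0.017453293 rad/s, so 4.675 deg/s = 4.675 * 0.017453293 = 0.081594143 rad/s. Sum: 6.753 + 0.081594143 = 6.8345941 rad/s. 1 rpm = 0.10471976 rad/s, so 6.8345941 rad/s = 6.8345941 / 0.10471976 = 65.265567 rpm ≈ 65.27 rpm (4 s.f.).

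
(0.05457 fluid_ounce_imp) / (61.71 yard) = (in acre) 6.79e-12. Check: 1 fluid_ounce_imp = 2.8413063e-05 m^3, so 0.05457 fluid_ounce_imp = 0.05457 * 2.8413063e-05 = 1.5505008e-06 m^3. 1 yard = 0.9144 m, so 61.71 yard = 61.71 * 0.9144 = 56.427624 m. Combine: 1.5505008e-06 m^3 / 56.427624 m = 2.7477691e-08 m^2. 1 acre = 4046.8564 m^2, so 2.7477691e-08 m^2 = 2.7477691e-08 / 4046.8564 = 6.7898853e-12 acre ≈ 6.79e-12 acre (4 s.f.).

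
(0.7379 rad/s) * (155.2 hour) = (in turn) 6.562e+04. Check: 0.7379 rad/s is already in rad/s. 1 hour = 3600 s, so 155.2 hour = 155.2 * 3600 = 558720 s. Combine: 0.7379 rad/s * 558720 s = 412279.49 rad. 1 turn = 6.2831853 rad, so 412279.49 rad = 412279.49 / 6.2831853 = 65616.318 turn ≈ 6.562e+04 turn (4 s.f.).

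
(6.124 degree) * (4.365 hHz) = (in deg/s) 1 degree = 0.017453293 rad, so 6.124 degree = 6.124 * 0.017453293 = 0.10688396 rad. 1 hHz = 100 Hz, so 4.365 hHz = 4.365 * 100 = 436.5 Hz. Combine: 0.10688396 rad * 436.5 Hz = 46.65485 rad/s. 1 deg/s = 0.017453293 rad/s, so 46.65485 rad/s = 46.65485 / 0.017453293 = 2673.126 deg/s ≈ 2673 deg/s (4 s.f.). Final answer: 2673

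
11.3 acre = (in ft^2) 1 acre = 4046.8564 m^2, so 11.3 acre = 11.3 * 4046.8564 = 45729.478 m^2. 1 ft^2 = 0.09290304 m^2, so 45729.478 m^2 = 45729.478 / 0.09290304 = 492228 ft^2 ≈ 4.922e+05 ft^2 (4 s.f.). Final answer: 4.922e+05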